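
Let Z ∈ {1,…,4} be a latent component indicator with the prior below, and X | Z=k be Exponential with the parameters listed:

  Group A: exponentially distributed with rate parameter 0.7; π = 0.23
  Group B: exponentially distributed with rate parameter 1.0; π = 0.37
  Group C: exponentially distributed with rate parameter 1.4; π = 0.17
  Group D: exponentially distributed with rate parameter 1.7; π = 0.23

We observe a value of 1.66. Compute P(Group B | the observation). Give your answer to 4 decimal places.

Apply Bayes' rule: the posterior for each component is proportional to its prior times its likelihood at x.
Exponential densities:
  f_A = 0.219002
  f_B = 0.190139
  f_C = 0.137034
  f_D = 0.101128
Unnormalised posteriors:
  π_A·f_A = 0.23 × 0.219002 = 0.0503704
  π_B·f_B = 0.37 × 0.190139 = 0.0703514
  π_C·f_C = 0.17 × 0.137034 = 0.0232957
  π_D·f_D = 0.23 × 0.101128 = 0.0232594
Denominator: 0.0503704 + 0.0703514 + 0.0232957 + 0.0232594 = 0.167277
P(Group B | data) ≈ 0.4206

0.4206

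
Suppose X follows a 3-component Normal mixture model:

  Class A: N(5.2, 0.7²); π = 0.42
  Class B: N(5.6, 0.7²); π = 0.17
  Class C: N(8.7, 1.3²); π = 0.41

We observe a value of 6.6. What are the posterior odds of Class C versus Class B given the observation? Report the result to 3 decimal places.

Only the two components matter; the odds are (w_i f_i(x)) / (w_j f_j(x)).
Evaluate each component's likelihood at the observed value:
  L_A = (1/(0.7·√(2π)))·exp(−(6.6−5.2)²/(2·0.7²)) = 0.569918·exp(-2.00000) = 0.07713
  L_B = (1/(0.7·√(2π)))·exp(−(6.6−5.6)²/(2·0.7²)) = 0.569918·exp(-1.02041) = 0.205426
  L_C = (1/(1.3·√(2π)))·exp(−(6.6−8.7)²/(2·1.3²)) = 0.306879·exp(-1.30473) = 0.0832392
0.0341281 / 0.0349223 ≈ 0.977

0.977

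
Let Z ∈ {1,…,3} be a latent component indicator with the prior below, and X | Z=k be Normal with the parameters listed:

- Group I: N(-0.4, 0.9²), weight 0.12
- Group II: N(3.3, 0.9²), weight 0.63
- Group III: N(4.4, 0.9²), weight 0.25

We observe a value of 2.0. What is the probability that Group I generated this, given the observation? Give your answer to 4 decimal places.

0.0147

Apply Bayes' rule: the posterior for each component is proportional to its prior times its likelihood at x.
Normal densities:
  L_I = 0.0126622
  L_II = 0.156173
  L_III = 0.0126622
Weight by the priors:
  π_I·L_I = 0.12 × 0.0126622 = 0.00151946
  π_II·L_II = 0.63 × 0.156173 = 0.0983893
  π_III·L_III = 0.25 × 0.0126622 = 0.00316555
Normaliser: 0.00151946 + 0.0983893 + 0.00316555 = 0.103074
So the posterior for Group I is 0.00151946 / 0.103074 ≈ 0.0147.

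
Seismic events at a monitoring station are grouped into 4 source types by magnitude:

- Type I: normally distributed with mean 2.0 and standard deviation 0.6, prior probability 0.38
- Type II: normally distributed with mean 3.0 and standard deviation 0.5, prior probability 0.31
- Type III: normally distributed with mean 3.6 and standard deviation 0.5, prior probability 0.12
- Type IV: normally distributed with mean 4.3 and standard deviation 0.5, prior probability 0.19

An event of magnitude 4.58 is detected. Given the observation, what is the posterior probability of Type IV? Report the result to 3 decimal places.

0.892

Posterior ∝ prior × likelihood, so P(k | x) ∝ π_k f_k(x); normalise over all components.
Normal densities:
  f_I = (1/(0.6·√(2π)))·exp(−(4.58−2.0)²/(2·0.6²)) = 0.664904·exp(-9.24500) = 6.42253e-05
  f_II = (1/(0.5·√(2π)))·exp(−(4.58−3.0)²/(2·0.5²)) = 0.797885·exp(-4.99280) = 0.00541495
  f_III = (1/(0.5·√(2π)))·exp(−(4.58−3.6)²/(2·0.5²)) = 0.797885·exp(-1.92080) = 0.116882
  f_IV = (1/(0.5·√(2π)))·exp(−(4.58−4.3)²/(2·0.5²)) = 0.797885·exp(-0.15680) = 0.682092
Multiply by the mixture weights:
  π_I·f_I = 0.38 × 6.42253e-05 = 2.44056e-05
  π_II·f_II = 0.31 × 0.00541495 = 0.00167863
  π_III·f_III = 0.12 × 0.116882 = 0.0140258
  π_IV·f_IV = 0.19 × 0.682092 = 0.129597
Denominator: 2.44056e-05 + 0.00167863 + 0.0140258 + 0.129597 = 0.145326
P(Type IV | the observation) = 0.129597 / 0.145326 ≈ 0.892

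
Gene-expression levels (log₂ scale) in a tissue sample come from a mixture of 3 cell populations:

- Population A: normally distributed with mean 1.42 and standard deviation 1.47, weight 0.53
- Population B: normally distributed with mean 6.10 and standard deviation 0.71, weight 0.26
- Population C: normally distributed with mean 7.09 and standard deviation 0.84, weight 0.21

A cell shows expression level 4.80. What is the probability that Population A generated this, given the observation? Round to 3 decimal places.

P(component k | x) = π_k·f_k(x) / marginal(x), where marginal(x) = Σ_j π_j·f_j(x).
Component likelihoods at x = 4.80:
  p_A = (1/(1.47·√(2π)))·exp(−(4.80−1.42)²/(2·1.47²)) = 0.271389·exp(-2.64344) = 0.0193003
  p_B = (1/(0.71·√(2π)))·exp(−(4.80−6.10)²/(2·0.71²)) = 0.561891·exp(-1.67625) = 0.105115
  p_C = (1/(0.84·√(2π)))·exp(−(4.80−7.09)²/(2·0.84²)) = 0.474931·exp(-3.71606) = 0.0115549
Unnormalised posteriors:
  π_A·p_A = 0.53 × 0.0193003 = 0.0102291
  π_B·p_B = 0.26 × 0.105115 = 0.0273298
  π_C·p_C = 0.21 × 0.0115549 = 0.00242654
Normaliser: 0.0102291 + 0.0273298 + 0.00242654 = 0.0399855
P(Population A | 4.80) ≈ 0.256

0.256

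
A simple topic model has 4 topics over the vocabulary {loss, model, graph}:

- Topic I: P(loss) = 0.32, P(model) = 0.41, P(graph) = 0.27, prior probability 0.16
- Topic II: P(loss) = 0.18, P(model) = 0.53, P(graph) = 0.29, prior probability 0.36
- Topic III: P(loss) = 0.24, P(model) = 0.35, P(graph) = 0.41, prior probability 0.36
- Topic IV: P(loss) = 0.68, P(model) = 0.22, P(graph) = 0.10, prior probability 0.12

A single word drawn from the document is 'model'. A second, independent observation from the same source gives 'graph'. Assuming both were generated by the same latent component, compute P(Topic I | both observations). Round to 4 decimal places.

0.1391

By Bayes' theorem, P(k | x) = P(Z=k) f_k(x) / Σ_j P(Z=j) f_j(x).
Since both observations come from the same component, the likelihood for component k is f_k(x₁)·f_k(x₂).
  p_I = [P(model | comp) = 0.41] × [0.27] = 0.1107
  p_II = [P(model | comp) = 0.53] × [0.29] = 0.1537
  p_III = [P(model | comp) = 0.35] × [0.41] = 0.1435
  p_IV = [P(model | comp) = 0.22] × [0.1] = 0.022
Prior × likelihood for each component:
  P(Z=I)·p_I = 0.16 × 0.1107 = 0.017712
  P(Z=II)·p_II = 0.36 × 0.1537 = 0.055332
  P(Z=III)·p_III = 0.36 × 0.1435 = 0.05166
  P(Z=IV)·p_IV = 0.12 × 0.022 = 0.00264
Denominator: 0.017712 + 0.055332 + 0.05166 + 0.00264 = 0.127344
Responsibility of Topic I: 0.017712 / 0.127344 ≈ 0.1391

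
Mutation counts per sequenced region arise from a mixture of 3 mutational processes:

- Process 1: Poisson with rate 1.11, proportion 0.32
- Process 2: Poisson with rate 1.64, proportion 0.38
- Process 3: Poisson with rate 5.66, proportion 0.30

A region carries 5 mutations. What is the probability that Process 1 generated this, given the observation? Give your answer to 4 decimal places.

P(component k | x) = w_k·f_k(x) / marginal(x), where marginal(x) = Σ_j w_j·f_j(x).
Evaluate each component's likelihood at the observed value:
  f_1 = e^(−1.11)·1.11^5/5! = 0.00462772
  f_2 = e^(−1.64)·1.64^5/5! = 0.0191776
  f_3 = e^(−5.66)·5.66^5/5! = 0.168575
Multiply by the mixture weights:
  w_1·f_1 = 0.32 × 0.00462772 = 0.00148087
  w_2·f_2 = 0.38 × 0.0191776 = 0.0072875
  w_3·f_3 = 0.30 × 0.168575 = 0.0505726
Marginal: 0.00148087 + 0.0072875 + 0.0505726 = 0.059341
P(Process 1 | x) ≈ 0.0250

0.0250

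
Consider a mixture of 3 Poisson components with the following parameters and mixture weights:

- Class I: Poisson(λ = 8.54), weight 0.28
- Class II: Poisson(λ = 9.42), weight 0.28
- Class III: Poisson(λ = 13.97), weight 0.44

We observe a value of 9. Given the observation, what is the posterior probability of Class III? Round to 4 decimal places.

The responsibility of component k is w_k f_k(x) divided by Σ_j w_j f_j(x).
Poisson probabilities:
  p_I = e^(−8.54)·8.54^9/9! = 0.130162
  p_II = e^(−9.42)·9.42^9/9! = 0.130509
  p_III = e^(−13.97)·13.97^9/9! = 0.0478532
Unnormalised posteriors:
  w_I·p_I = 0.28 × 0.130162 = 0.0364453
  w_II·p_II = 0.28 × 0.130509 = 0.0365426
  w_III·p_III = 0.44 × 0.0478532 = 0.0210554
Sum: 0.0364453 + 0.0365426 + 0.0210554 = 0.0940432
So the posterior for Class III is 0.0210554 / 0.0940432 ≈ 0.2239.

0.2239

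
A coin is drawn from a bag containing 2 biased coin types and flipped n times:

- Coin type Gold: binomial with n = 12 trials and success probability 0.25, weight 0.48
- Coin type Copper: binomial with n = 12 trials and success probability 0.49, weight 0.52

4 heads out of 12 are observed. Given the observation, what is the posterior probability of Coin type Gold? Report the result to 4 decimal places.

0.5777

The responsibility of component k is w_k f_k(x) divided by Σ_j w_j f_j(x).
Component likelihoods at x = 4 heads out of 12:
  p_Gold = C(12,4)·0.25^4·0.75^8 = 495·0.00390625·0.100113 = 0.193578
  p_Copper = C(12,4)·0.49^4·0.51^8 = 495·0.057648·0.00457679 = 0.130602
Multiply by the mixture weights:
  w_Gold·p_Gold = 0.48 × 0.193578 = 0.0929173
  w_Copper·p_Copper = 0.52 × 0.130602 = 0.0679132
Marginal: 0.0929173 + 0.0679132 = 0.160831
P(Coin type Gold | 4 heads out of 12) = 0.0929173 / 0.160831 ≈ 0.5777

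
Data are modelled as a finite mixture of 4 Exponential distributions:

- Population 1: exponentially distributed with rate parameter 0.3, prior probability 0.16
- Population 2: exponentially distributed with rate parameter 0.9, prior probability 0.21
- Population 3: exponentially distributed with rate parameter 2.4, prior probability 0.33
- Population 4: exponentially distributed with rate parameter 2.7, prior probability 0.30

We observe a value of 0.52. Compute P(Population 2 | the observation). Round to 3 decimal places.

The responsibility of component k is π_k f_k(x) divided by Σ_j π_j f_j(x).
Exponential densities:
  p_1 = 0.3·e^(−0.3·0.52) = 0.3·e^(−0.1560) = 0.256668
  p_2 = 0.9·e^(−0.9·0.52) = 0.9·e^(−0.4680) = 0.563628
  p_3 = 2.4·e^(−2.4·0.52) = 2.4·e^(−1.2480) = 0.688988
  p_4 = 2.7·e^(−2.7·0.52) = 2.7·e^(−1.4040) = 0.663154
Prior × likelihood for each component:
  π_1·p_1 = 0.16 × 0.256668 = 0.0410668
  π_2·p_2 = 0.21 × 0.563628 = 0.118362
  π_3·p_3 = 0.33 × 0.688988 = 0.227366
  π_4·p_4 = 0.30 × 0.663154 = 0.198946
Evidence: 0.0410668 + 0.118362 + 0.227366 + 0.198946 = 0.585741
P(Population 2 | 0.52) ≈ 0.202

0.202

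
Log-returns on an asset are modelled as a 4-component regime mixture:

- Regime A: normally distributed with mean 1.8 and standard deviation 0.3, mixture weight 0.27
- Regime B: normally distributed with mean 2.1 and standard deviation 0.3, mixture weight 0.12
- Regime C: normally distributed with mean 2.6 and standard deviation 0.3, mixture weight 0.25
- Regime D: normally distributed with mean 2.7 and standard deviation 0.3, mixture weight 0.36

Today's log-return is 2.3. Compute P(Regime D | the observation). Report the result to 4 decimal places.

By Bayes' theorem, P(k | x) = P(Z=k) f_k(x) / Σ_j P(Z=j) f_j(x).
Evaluate each component's likelihood at the observed value:
  L_A = 0.33159
  L_B = 1.06483
  L_C = 0.806569
  L_D = 0.5467
Unnormalised posteriors:
  P(Z=A)·L_A = 0.27 × 0.33159 = 0.0895294
  P(Z=B)·L_B = 0.12 × 1.06483 = 0.127779
  P(Z=C)·L_C = 0.25 × 0.806569 = 0.201642
  P(Z=D)·L_D = 0.36 × 0.5467 = 0.196812
Evidence: 0.0895294 + 0.127779 + 0.201642 + 0.196812 = 0.615763
P(Regime D | the observation) ≈ 0.3196

0.3196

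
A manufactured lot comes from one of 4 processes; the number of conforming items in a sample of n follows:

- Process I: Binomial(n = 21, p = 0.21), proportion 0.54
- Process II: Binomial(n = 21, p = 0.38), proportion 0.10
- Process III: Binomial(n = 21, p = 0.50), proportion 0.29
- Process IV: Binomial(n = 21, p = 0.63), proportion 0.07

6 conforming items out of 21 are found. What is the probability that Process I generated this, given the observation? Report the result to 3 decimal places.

0.784

P(component k | x) = P(Z=k)·f_k(x) / marginal(x), where marginal(x) = Σ_j P(Z=j)·f_j(x).
Component likelihoods at x = 6 conforming items out of 21:
  f_I = C(21,6)·0.21^6·0.79^15 = 54264·8.57661e-05·0.0291344 = 0.135592
  f_II = C(21,6)·0.38^6·0.62^15 = 54264·0.00301094·0.00076891 = 0.125629
  f_III = C(21,6)·0.50^6·0.50^15 = 54264·0.015625·3.05176e-05 = 0.0258751
  f_IV = C(21,6)·0.63^6·0.37^15 = 54264·0.0625235·3.33446e-07 = 0.00113131
Prior × likelihood for each component:
  P(Z=I)·f_I = 0.54 × 0.135592 = 0.0732197
  P(Z=II)·f_II = 0.10 × 0.125629 = 0.0125629
  P(Z=III)·f_III = 0.29 × 0.0258751 = 0.00750378
  P(Z=IV)·f_IV = 0.07 × 0.00113131 = 7.91916e-05
Denominator: 0.0732197 + 0.0125629 + 0.00750378 + 7.91916e-05 = 0.0933655
P(Process I | data) = 0.0732197 / 0.0933655 ≈ 0.784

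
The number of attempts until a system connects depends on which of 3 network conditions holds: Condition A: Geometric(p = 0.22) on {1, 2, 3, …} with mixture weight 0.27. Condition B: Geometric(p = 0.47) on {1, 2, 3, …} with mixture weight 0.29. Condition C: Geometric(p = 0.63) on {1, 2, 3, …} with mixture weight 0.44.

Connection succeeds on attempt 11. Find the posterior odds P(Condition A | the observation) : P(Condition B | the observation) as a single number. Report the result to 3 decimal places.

20.772

Only the two components matter; the odds are (P(Z=i) f_i(x)) / (P(Z=j) f_j(x)).
Component likelihoods at x = 11:
  L_A = 0.0183387
  L_B = 0.000821971
  L_C = 3.02941e-05
Odds = (0.27/0.29) × (0.0183387/0.000821971) = 0.931034 × 22.3106 ≈ 20.772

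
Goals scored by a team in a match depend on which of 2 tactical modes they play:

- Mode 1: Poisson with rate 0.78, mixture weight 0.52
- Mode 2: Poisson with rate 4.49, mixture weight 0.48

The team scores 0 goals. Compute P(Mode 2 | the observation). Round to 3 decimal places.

Apply Bayes' rule: the posterior for each component is proportional to its prior times its likelihood at x.
Poisson probabilities:
  L_1 = e^(−0.78)·0.78^0/0! = 0.458406
  L_2 = e^(−4.49)·4.49^0/0! = 0.0112206
Multiply by the mixture weights:
  P(Z=1)·L_1 = 0.52 × 0.458406 = 0.238371
  P(Z=2)·L_2 = 0.48 × 0.0112206 = 0.00538591
Sum: 0.238371 + 0.00538591 = 0.243757
Responsibility of Mode 2: 0.00538591 / 0.243757 ≈ 0.022

0.022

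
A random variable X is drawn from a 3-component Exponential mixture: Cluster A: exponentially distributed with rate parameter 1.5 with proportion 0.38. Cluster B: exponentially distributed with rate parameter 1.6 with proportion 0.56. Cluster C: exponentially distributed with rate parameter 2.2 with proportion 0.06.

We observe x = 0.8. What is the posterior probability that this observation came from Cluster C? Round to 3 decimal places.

By Bayes' theorem, P(k | x) = w_k f_k(x) / Σ_j w_j f_j(x).
Component likelihoods at x = 0.8:
  f_A = 1.5·e^(−1.5·0.8) = 1.5·e^(−1.2000) = 0.451791
  f_B = 1.6·e^(−1.6·0.8) = 1.6·e^(−1.2800) = 0.44486
  f_C = 2.2·e^(−2.2·0.8) = 2.2·e^(−1.7600) = 0.378499
Multiply by the mixture weights:
  w_A·f_A = 0.38 × 0.451791 = 0.171681
  w_B·f_B = 0.56 × 0.44486 = 0.249121
  w_C·f_C = 0.06 × 0.378499 = 0.0227099
Evidence: 0.171681 + 0.249121 + 0.0227099 = 0.443512
So the posterior for Cluster C is 0.0227099 / 0.443512 ≈ 0.051.

0.051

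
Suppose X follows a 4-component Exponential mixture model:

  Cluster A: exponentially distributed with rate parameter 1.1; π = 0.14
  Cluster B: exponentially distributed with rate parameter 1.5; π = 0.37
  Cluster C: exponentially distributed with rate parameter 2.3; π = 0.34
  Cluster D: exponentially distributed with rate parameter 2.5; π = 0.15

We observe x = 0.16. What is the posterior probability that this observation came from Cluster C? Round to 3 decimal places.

0.398

By Bayes' theorem, P(k | x) = w_k f_k(x) / Σ_j w_j f_j(x).
Exponential densities:
  L_A = 1.1·e^(−1.1·0.16) = 1.1·e^(−0.1760) = 0.92248
  L_B = 1.5·e^(−1.5·0.16) = 1.5·e^(−0.2400) = 1.17994
  L_C = 2.3·e^(−2.3·0.16) = 2.3·e^(−0.3680) = 1.59187
  L_D = 2.5·e^(−2.5·0.16) = 2.5·e^(−0.4000) = 1.6758
Prior × likelihood for each component:
  w_A·L_A = 0.14 × 0.92248 = 0.129147
  w_B·L_B = 0.37 × 1.17994 = 0.436578
  w_C·L_C = 0.34 × 1.59187 = 0.541236
  w_D·L_D = 0.15 × 1.6758 = 0.25137
Evidence: 0.129147 + 0.436578 + 0.541236 + 0.25137 = 1.35833
P(Cluster C | 0.16) = 0.541236 / 1.35833 ≈ 0.398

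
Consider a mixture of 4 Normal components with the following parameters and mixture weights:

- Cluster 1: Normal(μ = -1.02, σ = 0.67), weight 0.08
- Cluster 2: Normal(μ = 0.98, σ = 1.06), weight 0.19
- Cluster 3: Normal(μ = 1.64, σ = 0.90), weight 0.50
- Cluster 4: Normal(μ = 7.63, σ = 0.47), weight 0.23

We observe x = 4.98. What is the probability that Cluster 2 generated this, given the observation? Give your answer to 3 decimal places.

0.203

Apply Bayes' rule: the posterior for each component is proportional to its prior times its likelihood at x.
Normal densities:
  p_1 = (1/(0.67·√(2π)))·exp(−(4.98−-1.02)²/(2·0.67²)) = 0.595436·exp(-40.09802) = 2.29344e-18
  p_2 = (1/(1.06·√(2π)))·exp(−(4.98−0.98)²/(2·1.06²)) = 0.376361·exp(-7.11997) = 0.000304397
  p_3 = (1/(0.90·√(2π)))·exp(−(4.98−1.64)²/(2·0.90²)) = 0.443269·exp(-6.88617) = 0.00045294
  p_4 = (1/(0.47·√(2π)))·exp(−(4.98−7.63)²/(2·0.47²)) = 0.848813·exp(-15.89520) = 1.06075e-07
Unnormalised posteriors:
  π_1·p_1 = 0.08 × 2.29344e-18 = 1.83475e-19
  π_2·p_2 = 0.19 × 0.000304397 = 5.78354e-05
  π_3·p_3 = 0.50 × 0.00045294 = 0.00022647
  π_4·p_4 = 0.23 × 1.06075e-07 = 2.43973e-08
Denominator: 1.83475e-19 + 5.78354e-05 + 0.00022647 + 2.43973e-08 = 0.00028433
So the posterior for Cluster 2 is 5.78354e-05 / 0.00028433 ≈ 0.203.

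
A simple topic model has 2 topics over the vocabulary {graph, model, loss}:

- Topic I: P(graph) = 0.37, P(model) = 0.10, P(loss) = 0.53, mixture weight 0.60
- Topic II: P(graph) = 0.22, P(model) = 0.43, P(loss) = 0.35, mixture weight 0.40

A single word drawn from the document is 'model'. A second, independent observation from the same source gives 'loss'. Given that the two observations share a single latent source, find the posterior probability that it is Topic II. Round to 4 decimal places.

Apply Bayes' rule: the posterior for each component is proportional to its prior times its likelihood at x.
Since both observations come from the same component, the likelihood for component k is f_k(x₁)·f_k(x₂).
  p_I = [P(model | comp) = 0.10] × [0.53] = 0.053
  p_II = [P(model | comp) = 0.43] × [0.35] = 0.1505
Multiply by the mixture weights:
  P(Z=I)·p_I = 0.60 × 0.053 = 0.0318
  P(Z=II)·p_II = 0.40 × 0.1505 = 0.0602
Denominator: 0.0318 + 0.0602 = 0.092
P(Topic II | x₁,x₂) ≈ 0.6543

0.6543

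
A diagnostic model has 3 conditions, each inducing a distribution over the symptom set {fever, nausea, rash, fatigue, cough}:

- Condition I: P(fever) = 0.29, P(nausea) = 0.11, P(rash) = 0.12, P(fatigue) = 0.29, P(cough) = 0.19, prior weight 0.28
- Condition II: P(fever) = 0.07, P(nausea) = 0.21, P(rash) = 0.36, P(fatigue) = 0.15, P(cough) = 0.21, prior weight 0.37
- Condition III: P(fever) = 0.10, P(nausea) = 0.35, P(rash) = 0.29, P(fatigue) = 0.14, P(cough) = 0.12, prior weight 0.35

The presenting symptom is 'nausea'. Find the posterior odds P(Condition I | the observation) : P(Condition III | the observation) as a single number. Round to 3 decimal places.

Only the two components matter; the odds are (P(Z=i) f_i(x)) / (P(Z=j) f_j(x)).
Component likelihoods at x = 'nausea':
  L_I = P(nausea | comp) = 0.11
  L_II = P(nausea | comp) = 0.21
  L_III = P(nausea | comp) = 0.35
Posterior odds = (P(Z=I)·L_I) / (P(Z=III)·L_III) = (0.28·0.11) / (0.35·0.35) = 0.0308 / 0.1225 ≈ 0.251

0.251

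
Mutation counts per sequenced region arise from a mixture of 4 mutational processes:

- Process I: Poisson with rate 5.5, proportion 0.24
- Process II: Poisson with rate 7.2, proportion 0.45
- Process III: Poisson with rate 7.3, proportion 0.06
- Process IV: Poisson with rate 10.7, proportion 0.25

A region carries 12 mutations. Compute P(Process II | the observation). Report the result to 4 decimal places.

The responsibility of component k is π_k f_k(x) divided by Σ_j π_j f_j(x).
Component likelihoods at x = 12 mutations:
  L_I = 0.00653726
  L_II = 0.0302505
  L_III = 0.0322989
  L_IV = 0.106003
Prior × likelihood for each component:
  π_I·L_I = 0.24 × 0.00653726 = 0.00156894
  π_II·L_II = 0.45 × 0.0302505 = 0.0136127
  π_III·L_III = 0.06 × 0.0322989 = 0.00193793
  π_IV·L_IV = 0.25 × 0.106003 = 0.0265007
Sum: 0.00156894 + 0.0136127 + 0.00193793 + 0.0265007 = 0.0436203
Responsibility of Process II: 0.0136127 / 0.0436203 ≈ 0.3121

0.3121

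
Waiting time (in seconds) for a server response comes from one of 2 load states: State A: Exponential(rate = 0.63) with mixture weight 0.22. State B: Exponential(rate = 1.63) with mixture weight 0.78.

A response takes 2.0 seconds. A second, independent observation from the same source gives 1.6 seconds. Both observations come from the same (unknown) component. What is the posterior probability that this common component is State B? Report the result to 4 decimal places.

By Bayes' theorem, P(k | x) = P(Z=k) f_k(x) / Σ_j P(Z=j) f_j(x).
Since both observations come from the same component, the likelihood for component k is f_k(x₁)·f_k(x₂).
  p_A = [0.63·e^(−0.63·2.0) = 0.63·e^(−1.2600) = 0.178702] × [0.229917] = 0.0410867
  p_B = [1.63·e^(−1.63·2.0) = 1.63·e^(−3.2600) = 0.0625731] × [0.120101] = 0.00751511
Prior × likelihood for each component:
  P(Z=A)·p_A = 0.22 × 0.0410867 = 0.00903907
  P(Z=B)·p_B = 0.78 × 0.00751511 = 0.00586178
Denominator: 0.00903907 + 0.00586178 = 0.0149009
P(State B | x) = 0.00586178 / 0.0149009 ≈ 0.3934

0.3934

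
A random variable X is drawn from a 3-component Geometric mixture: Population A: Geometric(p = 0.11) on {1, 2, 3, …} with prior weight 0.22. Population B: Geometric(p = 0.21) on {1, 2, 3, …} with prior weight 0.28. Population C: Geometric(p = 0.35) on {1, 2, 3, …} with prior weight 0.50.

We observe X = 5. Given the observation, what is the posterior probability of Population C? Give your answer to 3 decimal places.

Posterior ∝ prior × likelihood, so P(k | x) ∝ w_k f_k(x); normalise over all components.
Evaluate each component's likelihood at the observed value:
  p_A = 0.11·(1−0.11)^4 = 0.11·0.627422 = 0.0690165
  p_B = 0.21·(1−0.21)^4 = 0.21·0.389501 = 0.0817952
  p_C = 0.35·(1−0.35)^4 = 0.35·0.178506 = 0.0624772
Weight by the priors:
  w_A·p_A = 0.22 × 0.0690165 = 0.0151836
  w_B·p_B = 0.28 × 0.0817952 = 0.0229026
  w_C·p_C = 0.50 × 0.0624772 = 0.0312386
Sum: 0.0151836 + 0.0229026 + 0.0312386 = 0.0693249
So the posterior for Population C is 0.0312386 / 0.0693249 ≈ 0.451.

0.451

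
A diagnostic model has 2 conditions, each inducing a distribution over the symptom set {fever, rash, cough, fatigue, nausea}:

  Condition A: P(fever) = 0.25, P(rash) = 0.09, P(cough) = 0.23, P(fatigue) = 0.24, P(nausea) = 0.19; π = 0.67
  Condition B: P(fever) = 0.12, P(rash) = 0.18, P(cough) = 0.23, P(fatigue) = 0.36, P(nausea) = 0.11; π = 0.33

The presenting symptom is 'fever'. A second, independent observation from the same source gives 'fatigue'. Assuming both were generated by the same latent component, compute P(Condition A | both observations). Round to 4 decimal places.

0.7382

The responsibility of component k is π_k f_k(x) divided by Σ_j π_j f_j(x).
Since both observations come from the same component, the likelihood for component k is f_k(x₁)·f_k(x₂).
  L_A = [P(fever | comp) = 0.25] × [0.24] = 0.06
  L_B = [P(fever | comp) = 0.12] × [0.36] = 0.0432
Prior × likelihood for each component:
  π_A·L_A = 0.67 × 0.06 = 0.0402
  π_B·L_B = 0.33 × 0.0432 = 0.014256
Sum: 0.0402 + 0.014256 = 0.054456
P(Condition A | x₁,x₂) ≈ 0.7382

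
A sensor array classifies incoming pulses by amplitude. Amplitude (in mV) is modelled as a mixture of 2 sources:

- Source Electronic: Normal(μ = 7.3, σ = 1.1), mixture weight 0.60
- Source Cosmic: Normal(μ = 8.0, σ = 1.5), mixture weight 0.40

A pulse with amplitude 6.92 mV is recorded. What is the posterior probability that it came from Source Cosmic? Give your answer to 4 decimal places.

0.2859

Posterior ∝ prior × likelihood, so P(k | x) ∝ π_k f_k(x); normalise over all components.
Normal densities:
  f_Electronic = (1/(1.1·√(2π)))·exp(−(6.92−7.3)²/(2·1.1²)) = 0.362675·exp(-0.05967) = 0.341667
  f_Cosmic = (1/(1.5·√(2π)))·exp(−(6.92−8.0)²/(2·1.5²)) = 0.265962·exp(-0.25920) = 0.205234
Multiply by the mixture weights:
  π_Electronic·f_Electronic = 0.60 × 0.341667 = 0.205
  π_Cosmic·f_Cosmic = 0.40 × 0.205234 = 0.0820937
Marginal: 0.205 + 0.0820937 = 0.287094
P(Source Cosmic | the observation) = 0.0820937 / 0.287094 ≈ 0.2859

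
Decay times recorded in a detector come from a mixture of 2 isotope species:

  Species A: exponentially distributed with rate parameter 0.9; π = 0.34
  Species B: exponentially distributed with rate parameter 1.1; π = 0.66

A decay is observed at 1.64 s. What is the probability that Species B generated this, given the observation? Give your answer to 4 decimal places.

Apply Bayes' rule: the posterior for each component is proportional to its prior times its likelihood at x.
Component likelihoods at x = 1.64 s:
  L_A = 0.9·e^(−0.9·1.64) = 0.9·e^(−1.4760) = 0.205695
  L_B = 1.1·e^(−1.1·1.64) = 1.1·e^(−1.8040) = 0.181103
Prior × likelihood for each component:
  w_A·L_A = 0.34 × 0.205695 = 0.0699363
  w_B·L_B = 0.66 × 0.181103 = 0.119528
Evidence: 0.0699363 + 0.119528 = 0.189464
Responsibility of Species B: 0.119528 / 0.189464 ≈ 0.6309

0.6309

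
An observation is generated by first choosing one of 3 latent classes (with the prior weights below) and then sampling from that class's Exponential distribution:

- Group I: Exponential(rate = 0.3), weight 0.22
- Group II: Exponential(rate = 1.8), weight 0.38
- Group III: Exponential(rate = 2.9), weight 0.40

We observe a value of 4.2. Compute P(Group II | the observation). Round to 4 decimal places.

0.0187

P(component k | x) = π_k·f_k(x) / marginal(x), where marginal(x) = Σ_j π_j·f_j(x).
Exponential densities:
  f_I = 0.0850962
  f_II = 0.000937575
  f_III = 1.4883e-05
Multiply by the mixture weights:
  π_I·f_I = 0.22 × 0.0850962 = 0.0187212
  π_II·f_II = 0.38 × 0.000937575 = 0.000356279
  π_III·f_III = 0.40 × 1.4883e-05 = 5.95321e-06
Evidence: 0.0187212 + 0.000356279 + 5.95321e-06 = 0.0190834
So the posterior for Group II is 0.000356279 / 0.0190834 ≈ 0.0187.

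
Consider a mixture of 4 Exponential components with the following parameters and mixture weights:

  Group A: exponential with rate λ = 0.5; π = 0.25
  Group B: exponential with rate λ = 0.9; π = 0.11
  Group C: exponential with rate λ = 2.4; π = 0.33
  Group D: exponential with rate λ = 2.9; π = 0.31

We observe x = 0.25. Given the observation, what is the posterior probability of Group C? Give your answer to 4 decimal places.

The responsibility of component k is π_k f_k(x) divided by Σ_j π_j f_j(x).
Component likelihoods at x = 0.25:
  p_A = 0.441248
  p_B = 0.718665
  p_C = 1.31715
  p_D = 1.40454
Unnormalised posteriors:
  π_A·p_A = 0.25 × 0.441248 = 0.110312
  π_B·p_B = 0.11 × 0.718665 = 0.0790531
  π_C·p_C = 0.33 × 1.31715 = 0.434659
  π_D·p_D = 0.31 × 1.40454 = 0.435408
Sum: 0.110312 + 0.0790531 + 0.434659 + 0.435408 = 1.05943
So the posterior for Group C is 0.434659 / 1.05943 ≈ 0.4103.

0.4103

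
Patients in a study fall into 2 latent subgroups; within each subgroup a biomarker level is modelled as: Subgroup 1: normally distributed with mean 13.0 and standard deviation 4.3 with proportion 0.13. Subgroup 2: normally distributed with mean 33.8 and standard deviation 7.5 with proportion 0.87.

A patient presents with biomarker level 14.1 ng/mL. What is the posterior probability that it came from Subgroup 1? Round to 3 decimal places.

P(component k | x) = w_k·f_k(x) / marginal(x), where marginal(x) = Σ_j w_j·f_j(x).
Evaluate each component's likelihood at the observed value:
  L_1 = 0.0897907
  L_2 = 0.00168915
Multiply by the mixture weights:
  w_1·L_1 = 0.13 × 0.0897907 = 0.0116728
  w_2·L_2 = 0.87 × 0.00168915 = 0.00146956
Marginal: 0.0116728 + 0.00146956 = 0.0131423
So the posterior for Subgroup 1 is 0.0116728 / 0.0131423 ≈ 0.888.

0.888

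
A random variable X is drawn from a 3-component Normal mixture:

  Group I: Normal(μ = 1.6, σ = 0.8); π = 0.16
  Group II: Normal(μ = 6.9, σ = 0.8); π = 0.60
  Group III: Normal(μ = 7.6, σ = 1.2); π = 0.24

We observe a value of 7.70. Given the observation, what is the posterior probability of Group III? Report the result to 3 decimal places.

0.305

P(component k | x) = π_k·f_k(x) / marginal(x), where marginal(x) = Σ_j π_j·f_j(x).
Normal densities:
  p_I = (1/(0.8·√(2π)))·exp(−(7.70−1.6)²/(2·0.8²)) = 0.498678·exp(-29.07031) = 1.18234e-13
  p_II = (1/(0.8·√(2π)))·exp(−(7.70−6.9)²/(2·0.8²)) = 0.498678·exp(-0.50000) = 0.302463
  p_III = (1/(1.2·√(2π)))·exp(−(7.70−7.6)²/(2·1.2²)) = 0.332452·exp(-0.00347) = 0.3313
Prior × likelihood for each component:
  π_I·p_I = 0.16 × 1.18234e-13 = 1.89175e-14
  π_II·p_II = 0.60 × 0.302463 = 0.181478
  π_III·p_III = 0.24 × 0.3313 = 0.0795119
Sum: 1.89175e-14 + 0.181478 + 0.0795119 = 0.26099
P(Group III | 7.70) ≈ 0.305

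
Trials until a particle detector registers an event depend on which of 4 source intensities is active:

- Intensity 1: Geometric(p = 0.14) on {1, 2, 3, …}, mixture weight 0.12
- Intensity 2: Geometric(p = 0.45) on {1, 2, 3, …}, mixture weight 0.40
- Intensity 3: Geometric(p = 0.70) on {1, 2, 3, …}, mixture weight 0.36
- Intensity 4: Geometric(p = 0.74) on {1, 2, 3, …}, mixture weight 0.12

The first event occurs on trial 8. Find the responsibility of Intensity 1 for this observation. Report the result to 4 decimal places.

0.6759

Apply Bayes' rule: the posterior for each component is proportional to its prior times its likelihood at x.
Geometric probabilities:
  p_1 = 0.14·(1−0.14)^7 = 0.14·0.347928 = 0.0487099
  p_2 = 0.45·(1−0.45)^7 = 0.45·0.0152244 = 0.00685096
  p_3 = 0.70·(1−0.70)^7 = 0.70·0.0002187 = 0.00015309
  p_4 = 0.74·(1−0.74)^7 = 0.74·8.03181e-05 = 5.94354e-05
Unnormalised posteriors:
  P(Z=1)·p_1 = 0.12 × 0.0487099 = 0.00584519
  P(Z=2)·p_2 = 0.40 × 0.00685096 = 0.00274038
  P(Z=3)·p_3 = 0.36 × 0.00015309 = 5.51124e-05
  P(Z=4)·p_4 = 0.12 × 5.94354e-05 = 7.13225e-06
Marginal: 0.00584519 + 0.00274038 + 5.51124e-05 + 7.13225e-06 = 0.00864782
Responsibility of Intensity 1: 0.00584519 / 0.00864782 ≈ 0.6759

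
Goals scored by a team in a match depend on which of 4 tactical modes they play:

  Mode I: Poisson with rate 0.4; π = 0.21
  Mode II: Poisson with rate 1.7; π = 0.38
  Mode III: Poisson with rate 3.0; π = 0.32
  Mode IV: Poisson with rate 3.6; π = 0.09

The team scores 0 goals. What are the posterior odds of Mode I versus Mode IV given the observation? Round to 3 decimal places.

The posterior odds equal the prior odds times the likelihood ratio: (w_i/w_j)·(f_i(x)/f_j(x)).
Poisson probabilities:
  L_I = 0.67032
  L_II = 0.182684
  L_III = 0.0497871
  L_IV = 0.0273237
Odds = (0.21/0.09) × (0.67032/0.0273237) = 2.33333 × 24.5325 ≈ 57.243

57.243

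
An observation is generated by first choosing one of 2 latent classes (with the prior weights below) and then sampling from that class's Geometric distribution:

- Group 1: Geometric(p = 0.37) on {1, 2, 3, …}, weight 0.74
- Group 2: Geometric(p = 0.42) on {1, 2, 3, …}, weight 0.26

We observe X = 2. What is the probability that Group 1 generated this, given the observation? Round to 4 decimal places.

The responsibility of component k is π_k f_k(x) divided by Σ_j π_j f_j(x).
Geometric probabilities:
  L_1 = 0.2331
  L_2 = 0.2436
Prior × likelihood for each component:
  π_1·L_1 = 0.74 × 0.2331 = 0.172494
  π_2·L_2 = 0.26 × 0.2436 = 0.063336
Marginal: 0.172494 + 0.063336 = 0.23583
Responsibility of Group 1: 0.172494 / 0.23583 ≈ 0.7314

0.7314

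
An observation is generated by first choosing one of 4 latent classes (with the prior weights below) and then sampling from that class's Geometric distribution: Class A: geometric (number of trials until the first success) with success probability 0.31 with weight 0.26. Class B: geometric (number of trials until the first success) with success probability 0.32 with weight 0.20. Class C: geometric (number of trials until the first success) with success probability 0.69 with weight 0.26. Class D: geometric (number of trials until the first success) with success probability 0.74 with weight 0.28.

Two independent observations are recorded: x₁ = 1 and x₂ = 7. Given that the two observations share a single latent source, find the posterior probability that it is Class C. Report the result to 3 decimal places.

0.023

Apply Bayes' rule: the posterior for each component is proportional to its prior times its likelihood at x.
Since both observations come from the same component, the likelihood for component k is f_k(x₁)·f_k(x₂).
  p_A = [0.31·(1−0.31)^0 = 0.31·1 = 0.31] × [0.0334546] = 0.0103709
  p_B = [0.32·(1−0.32)^0 = 0.32·1 = 0.32] × [0.0316376] = 0.010124
  p_C = [0.69·(1−0.69)^0 = 0.69·1 = 0.69] × [0.000612378] = 0.000422541
  p_D = [0.74·(1−0.74)^0 = 0.74·1 = 0.74] × [0.000228598] = 0.000169162
Unnormalised posteriors:
  w_A·p_A = 0.26 × 0.0103709 = 0.00269644
  w_B·p_B = 0.20 × 0.010124 = 0.00202481
  w_C·p_C = 0.26 × 0.000422541 = 0.000109861
  w_D·p_D = 0.28 × 0.000169162 = 4.73654e-05
Normaliser: 0.00269644 + 0.00202481 + 0.000109861 + 4.73654e-05 = 0.00487848
P(Class C | x₁, x₂) = 0.000109861 / 0.00487848 ≈ 0.023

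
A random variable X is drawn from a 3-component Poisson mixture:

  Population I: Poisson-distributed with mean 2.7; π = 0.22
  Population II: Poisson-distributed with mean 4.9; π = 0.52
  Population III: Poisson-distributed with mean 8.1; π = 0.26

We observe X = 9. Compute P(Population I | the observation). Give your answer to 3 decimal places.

Apply Bayes' rule: the posterior for each component is proportional to its prior times its likelihood at x.
Poisson probabilities:
  f_I = e^(−2.7)·2.7^9/9! = 0.00141226
  f_II = e^(−4.9)·4.9^9/9! = 0.0334163
  f_III = e^(−8.1)·8.1^9/9! = 0.12555
Multiply by the mixture weights:
  P(Z=I)·f_I = 0.22 × 0.00141226 = 0.000310698
  P(Z=II)·f_II = 0.52 × 0.0334163 = 0.0173765
  P(Z=III)·f_III = 0.26 × 0.12555 = 0.032643
Marginal: 0.000310698 + 0.0173765 + 0.032643 = 0.0503302
So the posterior for Population I is 0.000310698 / 0.0503302 ≈ 0.006.

0.006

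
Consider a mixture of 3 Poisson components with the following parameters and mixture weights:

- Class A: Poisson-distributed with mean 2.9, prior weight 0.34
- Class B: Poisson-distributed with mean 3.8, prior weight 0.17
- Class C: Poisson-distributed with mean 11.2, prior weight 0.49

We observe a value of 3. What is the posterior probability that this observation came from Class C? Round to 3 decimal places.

By Bayes' theorem, P(k | x) = w_k f_k(x) / Σ_j w_j f_j(x).
Evaluate each component's likelihood at the observed value:
  f_A = e^(−2.9)·2.9^3/3! = 0.22366
  f_B = e^(−3.8)·3.8^3/3! = 0.204588
  f_C = e^(−11.2)·11.2^3/3! = 0.00320188
Multiply by the mixture weights:
  w_A·f_A = 0.34 × 0.22366 = 0.0760445
  w_B·f_B = 0.17 × 0.204588 = 0.03478
  w_C·f_C = 0.49 × 0.00320188 = 0.00156892
Sum: 0.0760445 + 0.03478 + 0.00156892 = 0.112393
P(Class C | the observation) = 0.00156892 / 0.112393 ≈ 0.014

0.014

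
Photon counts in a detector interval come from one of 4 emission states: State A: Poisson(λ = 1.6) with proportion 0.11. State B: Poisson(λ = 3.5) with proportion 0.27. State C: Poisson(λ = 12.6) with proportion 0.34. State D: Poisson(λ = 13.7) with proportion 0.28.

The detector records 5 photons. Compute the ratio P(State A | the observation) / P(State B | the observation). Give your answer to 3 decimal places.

0.054

Since P(k|x) ∝ π_k f_k(x), the posterior odds are π_i f_i(x) / (π_j f_j(x)).
Evaluate each component's likelihood at the observed value:
  p_A = 0.017642
  p_B = 0.132169
  p_C = 0.00892403
  p_D = 0.00451427
0.00194062 / 0.0356855 ≈ 0.054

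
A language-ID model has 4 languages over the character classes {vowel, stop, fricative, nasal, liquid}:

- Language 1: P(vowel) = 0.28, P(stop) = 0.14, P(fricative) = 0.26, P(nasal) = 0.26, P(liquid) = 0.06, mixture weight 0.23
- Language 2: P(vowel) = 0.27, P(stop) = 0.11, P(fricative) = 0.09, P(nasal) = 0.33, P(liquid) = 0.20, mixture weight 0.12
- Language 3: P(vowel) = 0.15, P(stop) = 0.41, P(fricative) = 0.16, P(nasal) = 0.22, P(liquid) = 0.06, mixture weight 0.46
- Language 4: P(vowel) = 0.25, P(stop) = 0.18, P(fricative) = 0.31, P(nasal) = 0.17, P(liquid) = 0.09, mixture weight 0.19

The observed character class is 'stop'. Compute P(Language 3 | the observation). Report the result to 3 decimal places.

0.703

By Bayes' theorem, P(k | x) = P(Z=k) f_k(x) / Σ_j P(Z=j) f_j(x).
Categorical probabilities:
  L_1 = P(stop | comp) = 0.14
  L_2 = P(stop | comp) = 0.11
  L_3 = P(stop | comp) = 0.41
  L_4 = P(stop | comp) = 0.18
Prior × likelihood for each component:
  P(Z=1)·L_1 = 0.23 × 0.14 = 0.0322
  P(Z=2)·L_2 = 0.12 × 0.11 = 0.0132
  P(Z=3)·L_3 = 0.46 × 0.41 = 0.1886
  P(Z=4)·L_4 = 0.19 × 0.18 = 0.0342
Denominator: 0.0322 + 0.0132 + 0.1886 + 0.0342 = 0.2682
P(Language 3 | 'stop') ≈ 0.703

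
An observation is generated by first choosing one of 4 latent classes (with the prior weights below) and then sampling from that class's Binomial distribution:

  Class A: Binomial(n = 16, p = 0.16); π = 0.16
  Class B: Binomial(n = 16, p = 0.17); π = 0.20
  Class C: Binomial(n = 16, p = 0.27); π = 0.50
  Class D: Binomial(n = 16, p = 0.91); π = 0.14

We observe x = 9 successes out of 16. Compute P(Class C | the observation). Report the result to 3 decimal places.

0.971

The responsibility of component k is w_k f_k(x) divided by Σ_j w_j f_j(x).
Component likelihoods at x = 9 successes out of 16:
  f_A = 0.000231986
  f_B = 0.00036814
  f_C = 0.0096374
  f_D = 0.000234151
Unnormalised posteriors:
  w_A·f_A = 0.16 × 0.000231986 = 3.71177e-05
  w_B·f_B = 0.20 × 0.00036814 = 7.3628e-05
  w_C·f_C = 0.50 × 0.0096374 = 0.0048187
  w_D·f_D = 0.14 × 0.000234151 = 3.27811e-05
Normaliser: 3.71177e-05 + 7.3628e-05 + 0.0048187 + 3.27811e-05 = 0.00496223
So the posterior for Class C is 0.0048187 / 0.00496223 ≈ 0.971.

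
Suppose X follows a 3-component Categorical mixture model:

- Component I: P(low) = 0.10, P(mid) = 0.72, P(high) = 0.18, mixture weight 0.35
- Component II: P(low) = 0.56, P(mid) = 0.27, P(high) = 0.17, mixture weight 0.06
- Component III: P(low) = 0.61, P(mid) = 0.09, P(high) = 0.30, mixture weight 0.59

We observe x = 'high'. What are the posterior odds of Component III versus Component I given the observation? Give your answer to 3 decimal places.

Posterior odds = (P(Z=i) f_i(x)) / (P(Z=j) f_j(x)); the normalising sum cancels.
Categorical probabilities:
  p_I = P(high | comp) = 0.18
  p_II = P(high | comp) = 0.17
  p_III = P(high | comp) = 0.30
0.177 / 0.063 ≈ 2.810

2.810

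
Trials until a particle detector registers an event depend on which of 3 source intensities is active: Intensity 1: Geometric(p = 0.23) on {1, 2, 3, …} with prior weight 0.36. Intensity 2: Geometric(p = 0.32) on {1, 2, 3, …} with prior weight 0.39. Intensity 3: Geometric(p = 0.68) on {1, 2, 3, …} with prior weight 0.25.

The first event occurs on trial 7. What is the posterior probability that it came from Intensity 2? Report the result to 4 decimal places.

The responsibility of component k is P(Z=k) f_k(x) divided by Σ_j P(Z=j) f_j(x).
Geometric probabilities:
  p_1 = 0.23·(1−0.23)^6 = 0.23·0.208422 = 0.0479371
  p_2 = 0.32·(1−0.32)^6 = 0.32·0.0988675 = 0.0316376
  p_3 = 0.68·(1−0.68)^6 = 0.68·0.00107374 = 0.000730144
Weight by the priors:
  P(Z=1)·p_1 = 0.36 × 0.0479371 = 0.0172574
  P(Z=2)·p_2 = 0.39 × 0.0316376 = 0.0123387
  P(Z=3)·p_3 = 0.25 × 0.000730144 = 0.000182536
Denominator: 0.0172574 + 0.0123387 + 0.000182536 = 0.0297786
Responsibility of Intensity 2: 0.0123387 / 0.0297786 ≈ 0.4143

0.4143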